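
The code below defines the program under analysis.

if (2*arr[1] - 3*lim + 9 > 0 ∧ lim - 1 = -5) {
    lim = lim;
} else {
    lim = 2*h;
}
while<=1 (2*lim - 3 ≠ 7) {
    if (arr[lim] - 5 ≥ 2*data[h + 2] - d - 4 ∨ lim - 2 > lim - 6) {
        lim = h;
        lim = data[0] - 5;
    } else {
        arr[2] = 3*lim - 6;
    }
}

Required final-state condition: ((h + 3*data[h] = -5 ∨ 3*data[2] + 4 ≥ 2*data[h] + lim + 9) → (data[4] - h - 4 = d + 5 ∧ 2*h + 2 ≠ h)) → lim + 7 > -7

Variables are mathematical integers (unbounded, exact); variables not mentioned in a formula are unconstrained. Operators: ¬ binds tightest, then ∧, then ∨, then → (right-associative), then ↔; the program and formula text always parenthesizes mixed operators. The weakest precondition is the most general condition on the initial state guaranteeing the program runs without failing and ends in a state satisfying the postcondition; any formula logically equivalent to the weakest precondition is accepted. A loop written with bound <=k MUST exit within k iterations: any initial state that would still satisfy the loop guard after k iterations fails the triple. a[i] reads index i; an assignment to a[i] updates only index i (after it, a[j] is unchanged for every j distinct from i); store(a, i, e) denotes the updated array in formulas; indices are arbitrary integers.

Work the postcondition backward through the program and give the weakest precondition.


Working backward. After the program, the postcondition ((h + 3*data[h] = -5 ∨ 3*data[2] + 4 ≥ 2*data[h] + lim + 9) → (data[4] - h - 4 = d + 5 ∧ 2*h + 2 ≠ h)) → lim + 7 > -7 must hold; in canonical form it is ((3*data[h] + h = -5 ∨ 3*data[2] ≥ 2*data[h] + lim + 5) → (data[4] = d + h + 9 ∧ h ≠ -2)) → lim > -14.
Before the loop (bound <=1), unroll the exhaustion recursion (WP_0 = exit-now case; WP_j = one more guarded iteration, up to j = 1):
  WP_0: (¬(2*lim ≠ 10)) ∧ (((3*data[h] + h = -5 ∨ 3*data[2] ≥ 2*data[h] + lim + 5) → (data[4] = d + h + 9 ∧ h ≠ -2)) → lim > -14)
  WP_1: (2*lim ≠ 10 → ((¬(2*data[0] ≠ 20)) ∧ (((3*data[h] + h = -5 ∨ 3*data[2] ≥ data[0] + 2*data[h]) → (data[4] = d + h + 9 ∧ h ≠ -2)) → data[0] > -9))) ∧ ((¬(2*lim ≠ 10)) → (((3*data[h] + h = -5 ∨ 3*data[2] ≥ 2*data[h] + lim + 5) → (data[4] = d + h + 9 ∧ h ≠ -2)) → lim > -14))
So before the loop: (2*lim ≠ 10 → ((¬(2*data[0] ≠ 20)) ∧ (((3*data[h] + h = -5 ∨ 3*data[2] ≥ data[0] + 2*data[h]) → (data[4] = d + h + 9 ∧ h ≠ -2)) → data[0] > -9))) ∧ ((¬(2*lim ≠ 10)) → (((3*data[h] + h = -5 ∨ 3*data[2] ≥ 2*data[h] + lim + 5) → (data[4] = d + h + 9 ∧ h ≠ -2)) → lim > -14))
Then branch requires (2*lim ≠ 10 → ((¬(2*data[0] ≠ 20)) ∧ (((3*data[h] + h = -5 ∨ 3*data[2] ≥ data[0] + 2*data[h]) → (data[4] = d + h + 9 ∧ h ≠ -2)) → data[0] > -9))) ∧ ((¬(2*lim ≠ 10)) → (((3*data[h] + h = -5 ∨ 3*data[2] ≥ 2*data[h] + lim + 5) → (data[4] = d + h + 9 ∧ h ≠ -2)) → lim > -14)); else branch requires (4*h ≠ 10 → ((¬(2*data[0] ≠ 20)) ∧ (((3*data[h] + h = -5 ∨ 3*data[2] ≥ data[0] + 2*data[h]) → (data[4] = d + h + 9 ∧ h ≠ -2)) → data[0] > -9))) ∧ ((¬(4*h ≠ 10)) → (((3*data[h] + h = -5 ∨ 3*data[2] ≥ 2*data[h] + 2*h + 5) → (data[4] = d + h + 9 ∧ h ≠ -2)) → 2*h > -14)).
Before the if: ((2*arr[1] > 3*lim - 9 ∧ lim = -4) → ((2*lim ≠ 10 → ((¬(2*data[0] ≠ 20)) ∧ (((3*data[h] + h = -5 ∨ 3*data[2] ≥ data[0] + 2*data[h]) → (data[4] = d + h + 9 ∧ h ≠ -2)) → data[0] > -9))) ∧ ((¬(2*lim ≠ 10)) → (((3*data[h] + h = -5 ∨ 3*data[2] ≥ 2*data[h] + lim + 5) → (data[4] = d + h + 9 ∧ h ≠ -2)) → lim > -14)))) ∧ ((¬(2*arr[1] > 3*lim - 9 ∧ lim = -4)) → ((4*h ≠ 10 → ((¬(2*data[0] ≠ 20)) ∧ (((3*data[h] + h = -5 ∨ 3*data[2] ≥ data[0] + 2*data[h]) → (data[4] = d + h + 9 ∧ h ≠ -2)) → data[0] > -9))) ∧ ((¬(4*h ≠ 10)) → (((3*data[h] + h = -5 ∨ 3*data[2] ≥ 2*data[h] + 2*h + 5) → (data[4] = d + h + 9 ∧ h ≠ -2)) → 2*h > -14))))
Answer: WP = ((2*arr[1] > 3*lim - 9 ∧ lim = -4) → ((2*lim ≠ 10 → ((¬(2*data[0] ≠ 20)) ∧ (((3*data[h] + h = -5 ∨ 3*data[2] ≥ data[0] + 2*data[h]) → (data[4] = d + h + 9 ∧ h ≠ -2)) → data[0] > -9))) ∧ ((¬(2*lim ≠ 10)) → (((3*data[h] + h = -5 ∨ 3*data[2] ≥ 2*data[h] + lim + 5) → (data[4] = d + h + 9 ∧ h ≠ -2)) → lim > -14)))) ∧ ((¬(2*arr[1] > 3*lim - 9 ∧ lim = -4)) → ((4*h ≠ 10 → ((¬(2*data[0] ≠ 20)) ∧ (((3*data[h] + h = -5 ∨ 3*data[2] ≥ data[0] + 2*data[h]) → (data[4] = d + h + 9 ∧ h ≠ -2)) → data[0] > -9))) ∧ ((¬(4*h ≠ 10)) → (((3*data[h] + h = -5 ∨ 3*data[2] ≥ 2*data[h] + 2*h + 5) → (data[4] = d + h + 9 ∧ h ≠ -2)) → 2*h > -14))))


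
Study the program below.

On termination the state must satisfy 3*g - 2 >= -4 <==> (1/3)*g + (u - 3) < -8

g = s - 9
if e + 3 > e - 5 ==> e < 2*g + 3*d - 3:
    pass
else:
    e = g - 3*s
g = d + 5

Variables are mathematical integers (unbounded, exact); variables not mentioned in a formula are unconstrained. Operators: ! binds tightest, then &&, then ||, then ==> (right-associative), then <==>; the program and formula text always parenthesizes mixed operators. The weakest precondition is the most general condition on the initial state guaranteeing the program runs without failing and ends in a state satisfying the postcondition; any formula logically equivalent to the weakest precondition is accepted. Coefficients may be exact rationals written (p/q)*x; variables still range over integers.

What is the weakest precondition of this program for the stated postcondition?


Working backward. After the program, the postcondition 3*g - 2 >= -4 <==> (1/3)*g + (u - 3) < -8 must hold; in canonical form it is 3*g >= -2 <==> (1/3)*g + u < -5.
Before g := d + 5: 3*d >= -17 <==> (1/3)*d + u < -20/3
Then branch requires 3*d >= -17 <==> (1/3)*d + u < -20/3; else branch requires 3*d >= -17 <==> (1/3)*d + u < -20/3.
Before the if: (e < 3*d + 2*g - 3 ==> (3*d >= -17 <==> (1/3)*d + u < -20/3)) && ((!(e < 3*d + 2*g - 3)) ==> (3*d >= -17 <==> (1/3)*d + u < -20/3))
Before g := s - 9: (e < 3*d + 2*s - 21 ==> (3*d >= -17 <==> (1/3)*d + u < -20/3)) && ((!(e < 3*d + 2*s - 21)) ==> (3*d >= -17 <==> (1/3)*d + u < -20/3))
Answer: WP = (e < 3*d + 2*s - 21 ==> (3*d >= -17 <==> (1/3)*d + u < -20/3)) && ((!(e < 3*d + 2*s - 21)) ==> (3*d >= -17 <==> (1/3)*d + u < -20/3))


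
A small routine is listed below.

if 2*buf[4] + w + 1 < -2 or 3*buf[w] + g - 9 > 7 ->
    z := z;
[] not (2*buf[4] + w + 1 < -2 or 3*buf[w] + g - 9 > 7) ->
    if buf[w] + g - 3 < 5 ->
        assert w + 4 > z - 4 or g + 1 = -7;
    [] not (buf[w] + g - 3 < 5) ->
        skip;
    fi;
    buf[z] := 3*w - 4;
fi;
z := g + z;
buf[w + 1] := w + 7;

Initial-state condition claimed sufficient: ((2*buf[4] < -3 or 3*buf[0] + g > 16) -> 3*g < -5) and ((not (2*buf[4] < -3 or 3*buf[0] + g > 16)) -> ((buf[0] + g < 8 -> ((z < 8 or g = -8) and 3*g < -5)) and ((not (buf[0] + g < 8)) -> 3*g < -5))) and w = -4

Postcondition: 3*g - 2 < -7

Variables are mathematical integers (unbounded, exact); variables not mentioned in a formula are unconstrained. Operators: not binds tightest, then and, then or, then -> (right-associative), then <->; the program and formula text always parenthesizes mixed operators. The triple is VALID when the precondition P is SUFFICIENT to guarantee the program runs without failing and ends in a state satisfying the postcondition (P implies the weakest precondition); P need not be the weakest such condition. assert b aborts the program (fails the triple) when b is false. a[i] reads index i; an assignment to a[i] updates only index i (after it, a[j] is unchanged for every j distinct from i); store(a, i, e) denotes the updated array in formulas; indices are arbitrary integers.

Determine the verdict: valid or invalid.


Working backward. After the program, the postcondition 3*g - 2 < -7 must hold; in canonical form it is 3*g < -5.
Before buf[w + 1] := w + 7: 3*g < -5
Before z := g + z: 3*g < -5
Then branch requires 3*g < -5; else branch requires (buf[w] + g < 8 -> ((w > z - 8 or g = -8) and 3*g < -5)) and ((not (buf[w] + g < 8)) -> 3*g < -5).
Before the if: ((2*buf[4] + w < -3 or 3*buf[w] + g > 16) -> 3*g < -5) and ((not (2*buf[4] + w < -3 or 3*buf[w] + g > 16)) -> ((buf[w] + g < 8 -> ((w > z - 8 or g = -8) and 3*g < -5)) and ((not (buf[w] + g < 8)) -> 3*g < -5)))
The weakest precondition is ((2*buf[4] + w < -3 or 3*buf[w] + g > 16) -> 3*g < -5) and ((not (2*buf[4] + w < -3 or 3*buf[w] + g > 16)) -> ((buf[w] + g < 8 -> ((w > z - 8 or g = -8) and 3*g < -5)) and ((not (buf[w] + g < 8)) -> 3*g < -5))).
Check whether ((2*buf[4] < -3 or 3*buf[0] + g > 16) -> 3*g < -5) and ((not (2*buf[4] < -3 or 3*buf[0] + g > 16)) -> ((buf[0] + g < 8 -> ((z < 8 or g = -8) and 3*g < -5)) and ((not (buf[0] + g < 8)) -> 3*g < -5))) and w = -4 implies it.
Countermodel: at the initial state buf = {[-4] = -6516, [0] = 9, [4] = 1, elsewhere 1}, g = -10, w = -4, z = 4, the precondition holds but the weakest precondition fails.
Answer: invalid


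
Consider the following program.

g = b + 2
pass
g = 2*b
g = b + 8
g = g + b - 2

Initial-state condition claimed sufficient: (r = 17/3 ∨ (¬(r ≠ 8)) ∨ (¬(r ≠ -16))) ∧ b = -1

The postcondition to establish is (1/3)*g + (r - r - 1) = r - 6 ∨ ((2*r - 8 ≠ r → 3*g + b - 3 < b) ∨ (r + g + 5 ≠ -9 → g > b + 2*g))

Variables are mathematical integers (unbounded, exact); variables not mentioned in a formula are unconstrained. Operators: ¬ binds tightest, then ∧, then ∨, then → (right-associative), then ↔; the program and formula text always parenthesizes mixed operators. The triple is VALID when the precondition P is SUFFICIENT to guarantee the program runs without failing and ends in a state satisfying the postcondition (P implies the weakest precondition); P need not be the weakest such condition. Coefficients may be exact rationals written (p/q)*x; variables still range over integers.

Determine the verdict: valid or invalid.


Working backward. After the program, the postcondition (1/3)*g + (r - r - 1) = r - 6 ∨ ((2*r - 8 ≠ r → 3*g + b - 3 < b) ∨ (r + g + 5 ≠ -9 → g > b + 2*g)) must hold; in canonical form it is (1/3)*g = r - 5 ∨ (r ≠ 8 → 3*g < 3) ∨ (g + r ≠ -14 → b + g < 0).
Before g := g + b - 2: (1/3)*b + (1/3)*g = r - 13/3 ∨ (r ≠ 8 → 3*b + 3*g < 9) ∨ (b + g + r ≠ -12 → 2*b + g < 2)
Before g := b + 8: (2/3)*b = r - 7 ∨ (r ≠ 8 → 6*b < -15) ∨ (2*b + r ≠ -20 → 3*b < -6)
Before g := 2*b: (2/3)*b = r - 7 ∨ (r ≠ 8 → 6*b < -15) ∨ (2*b + r ≠ -20 → 3*b < -6)
Before skip: (2/3)*b = r - 7 ∨ (r ≠ 8 → 6*b < -15) ∨ (2*b + r ≠ -20 → 3*b < -6)
Before g := b + 2: (2/3)*b = r - 7 ∨ (r ≠ 8 → 6*b < -15) ∨ (2*b + r ≠ -20 → 3*b < -6)
The weakest precondition is (2/3)*b = r - 7 ∨ (r ≠ 8 → 6*b < -15) ∨ (2*b + r ≠ -20 → 3*b < -6).
Check whether (r = 17/3 ∨ (¬(r ≠ 8)) ∨ (¬(r ≠ -16))) ∧ b = -1 implies it.
Countermodel: at the initial state b = -1, r = -16, the precondition holds but the weakest precondition fails.
Answer: invalid


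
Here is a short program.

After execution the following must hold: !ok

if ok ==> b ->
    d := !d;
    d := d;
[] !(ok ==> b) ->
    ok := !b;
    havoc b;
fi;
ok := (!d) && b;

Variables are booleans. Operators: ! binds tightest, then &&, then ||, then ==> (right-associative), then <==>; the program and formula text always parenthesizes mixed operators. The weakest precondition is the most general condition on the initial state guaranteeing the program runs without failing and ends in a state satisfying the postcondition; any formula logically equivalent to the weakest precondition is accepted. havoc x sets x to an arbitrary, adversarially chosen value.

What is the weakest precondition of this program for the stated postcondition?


Working backward. After the program, !ok must hold.
Before ok := (!d) && b: !((!d) && b)
Then branch requires !(d && b); else branch requires d.
Before the if: ((ok ==> b) ==> (!(d && b))) && ((!(ok ==> b)) ==> d)
Answer: WP = ((ok ==> b) ==> (!(d && b))) && ((!(ok ==> b)) ==> d)


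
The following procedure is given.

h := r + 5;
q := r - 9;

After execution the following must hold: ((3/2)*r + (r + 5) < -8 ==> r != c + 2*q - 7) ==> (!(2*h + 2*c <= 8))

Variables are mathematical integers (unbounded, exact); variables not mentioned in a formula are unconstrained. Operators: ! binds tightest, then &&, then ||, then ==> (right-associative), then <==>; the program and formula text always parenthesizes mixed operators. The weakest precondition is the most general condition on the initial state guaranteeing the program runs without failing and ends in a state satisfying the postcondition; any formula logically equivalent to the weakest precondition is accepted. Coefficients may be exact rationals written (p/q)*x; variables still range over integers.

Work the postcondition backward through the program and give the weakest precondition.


Working backward. After the program, the postcondition ((3/2)*r + (r + 5) < -8 ==> r != c + 2*q - 7) ==> (!(2*h + 2*c <= 8)) must hold; in canonical form it is ((5/2)*r < -13 ==> r != c + 2*q - 7) ==> (!(2*c + 2*h <= 8)).
Before q := r - 9: ((5/2)*r < -13 ==> c + r != 25) ==> (!(2*c + 2*h <= 8))
Before h := r + 5: ((5/2)*r < -13 ==> c + r != 25) ==> (!(2*c + 2*r <= -2))
Answer: WP = ((5/2)*r < -13 ==> c + r != 25) ==> (!(2*c + 2*r <= -2))


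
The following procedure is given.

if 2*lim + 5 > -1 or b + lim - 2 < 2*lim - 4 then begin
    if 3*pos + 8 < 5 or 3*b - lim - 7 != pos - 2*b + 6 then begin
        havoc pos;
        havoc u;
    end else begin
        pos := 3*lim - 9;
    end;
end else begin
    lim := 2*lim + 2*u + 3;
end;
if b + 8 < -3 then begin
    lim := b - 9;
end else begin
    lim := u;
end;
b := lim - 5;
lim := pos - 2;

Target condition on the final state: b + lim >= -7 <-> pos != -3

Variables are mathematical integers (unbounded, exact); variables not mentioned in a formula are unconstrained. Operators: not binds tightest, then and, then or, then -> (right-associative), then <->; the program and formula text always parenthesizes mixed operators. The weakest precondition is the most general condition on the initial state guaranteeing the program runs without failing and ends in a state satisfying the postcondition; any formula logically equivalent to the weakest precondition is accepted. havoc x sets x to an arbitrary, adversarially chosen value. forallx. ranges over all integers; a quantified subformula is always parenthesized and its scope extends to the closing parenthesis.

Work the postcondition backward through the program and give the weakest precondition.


Working backward. After the program, b + lim >= -7 <-> pos != -3 must hold.
Before lim := pos - 2: b + pos >= -5 <-> pos != -3
Before b := lim - 5: lim + pos >= 0 <-> pos != -3
Then branch requires b + pos >= 9 <-> pos != -3; else branch requires pos + u >= 0 <-> pos != -3.
Before the if: (b < -11 -> (b + pos >= 9 <-> pos != -3)) and ((not (b < -11)) -> (pos + u >= 0 <-> pos != -3))
Then branch requires ((3*pos < -3 or 5*b != lim + pos + 13) -> (forall pos_1. (forall u_1. ((b < -11 -> (b + pos_1 >= 9 <-> pos_1 != -3)) and ((not (b < -11)) -> (pos_1 + u_1 >= 0 <-> pos_1 != -3)))))) and ((not (3*pos < -3 or 5*b != lim + pos + 13)) -> ((b < -11 -> (b + 3*lim >= 18 <-> 3*lim != 6)) and ((not (b < -11)) -> (3*lim + u >= 9 <-> 3*lim != 6)))); else branch requires (b < -11 -> (b + pos >= 9 <-> pos != -3)) and ((not (b < -11)) -> (pos + u >= 0 <-> pos != -3)).
Before the if: ((2*lim > -6 or b < lim - 2) -> (((3*pos < -3 or 5*b != lim + pos + 13) -> (forall pos_1. (forall u_1. ((b < -11 -> (b + pos_1 >= 9 <-> pos_1 != -3)) and ((not (b < -11)) -> (pos_1 + u_1 >= 0 <-> pos_1 != -3)))))) and ((not (3*pos < -3 or 5*b != lim + pos + 13)) -> ((b < -11 -> (b + 3*lim >= 18 <-> 3*lim != 6)) and ((not (b < -11)) -> (3*lim + u >= 9 <-> 3*lim != 6)))))) and ((not (2*lim > -6 or b < lim - 2)) -> ((b < -11 -> (b + pos >= 9 <-> pos != -3)) and ((not (b < -11)) -> (pos + u >= 0 <-> pos != -3))))
Answer: WP = ((2*lim > -6 or b < lim - 2) -> (((3*pos < -3 or 5*b != lim + pos + 13) -> (forall pos_1. (forall u_1. ((b < -11 -> (b + pos_1 >= 9 <-> pos_1 != -3)) and ((not (b < -11)) -> (pos_1 + u_1 >= 0 <-> pos_1 != -3)))))) and ((not (3*pos < -3 or 5*b != lim + pos + 13)) -> ((b < -11 -> (b + 3*lim >= 18 <-> 3*lim != 6)) and ((not (b < -11)) -> (3*lim + u >= 9 <-> 3*lim != 6)))))) and ((not (2*lim > -6 or b < lim - 2)) -> ((b < -11 -> (b + pos >= 9 <-> pos != -3)) and ((not (b < -11)) -> (pos + u >= 0 <-> pos != -3))))


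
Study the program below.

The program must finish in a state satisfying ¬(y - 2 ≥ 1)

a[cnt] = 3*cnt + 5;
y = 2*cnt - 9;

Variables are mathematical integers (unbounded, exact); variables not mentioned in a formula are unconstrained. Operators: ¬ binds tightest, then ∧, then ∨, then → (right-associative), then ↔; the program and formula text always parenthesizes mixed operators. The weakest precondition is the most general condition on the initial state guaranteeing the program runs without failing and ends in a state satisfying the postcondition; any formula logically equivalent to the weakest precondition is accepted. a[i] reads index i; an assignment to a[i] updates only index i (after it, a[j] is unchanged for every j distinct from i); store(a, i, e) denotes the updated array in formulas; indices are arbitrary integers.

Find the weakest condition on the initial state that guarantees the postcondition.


Working backward. After the program, the postcondition ¬(y - 2 ≥ 1) must hold; in canonical form it is ¬(y ≥ 3).
Before y := 2*cnt - 9: ¬(2*cnt ≥ 12)
Before a[cnt] := 3*cnt + 5: ¬(2*cnt ≥ 12)
Answer: WP = ¬(2*cnt ≥ 12)


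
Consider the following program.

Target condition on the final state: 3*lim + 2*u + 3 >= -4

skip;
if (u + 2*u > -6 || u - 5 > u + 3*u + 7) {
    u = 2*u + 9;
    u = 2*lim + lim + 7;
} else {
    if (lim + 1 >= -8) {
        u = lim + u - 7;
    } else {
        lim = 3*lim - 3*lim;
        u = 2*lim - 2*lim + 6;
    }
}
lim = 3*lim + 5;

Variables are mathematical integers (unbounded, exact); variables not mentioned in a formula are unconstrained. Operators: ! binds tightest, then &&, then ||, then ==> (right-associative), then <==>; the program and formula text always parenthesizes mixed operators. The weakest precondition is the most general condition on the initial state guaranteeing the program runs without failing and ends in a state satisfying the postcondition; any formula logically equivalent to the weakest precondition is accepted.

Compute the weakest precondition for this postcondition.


Working backward. After the program, the postcondition 3*lim + 2*u + 3 >= -4 must hold; in canonical form it is 3*lim + 2*u >= -7.
Before lim := 3*lim + 5: 9*lim + 2*u >= -22
Then branch requires 15*lim >= -36; else branch requires lim >= -9 ==> 11*lim + 2*u >= -8.
Before the if: ((3*u > -6 || 3*u < -12) ==> 15*lim >= -36) && ((!(3*u > -6 || 3*u < -12)) ==> (lim >= -9 ==> 11*lim + 2*u >= -8))
Before skip: ((3*u > -6 || 3*u < -12) ==> 15*lim >= -36) && ((!(3*u > -6 || 3*u < -12)) ==> (lim >= -9 ==> 11*lim + 2*u >= -8))
Answer: WP = ((3*u > -6 || 3*u < -12) ==> 15*lim >= -36) && ((!(3*u > -6 || 3*u < -12)) ==> (lim >= -9 ==> 11*lim + 2*u >= -8))


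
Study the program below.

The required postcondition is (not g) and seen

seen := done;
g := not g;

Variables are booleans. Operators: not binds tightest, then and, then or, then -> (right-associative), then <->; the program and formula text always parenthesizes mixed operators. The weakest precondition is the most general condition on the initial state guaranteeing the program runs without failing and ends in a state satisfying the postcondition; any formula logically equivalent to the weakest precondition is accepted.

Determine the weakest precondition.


Working backward. After the program, (not g) and seen must hold.
Before g := not g: g and seen
Before seen := done: g and done
Answer: WP = g and done


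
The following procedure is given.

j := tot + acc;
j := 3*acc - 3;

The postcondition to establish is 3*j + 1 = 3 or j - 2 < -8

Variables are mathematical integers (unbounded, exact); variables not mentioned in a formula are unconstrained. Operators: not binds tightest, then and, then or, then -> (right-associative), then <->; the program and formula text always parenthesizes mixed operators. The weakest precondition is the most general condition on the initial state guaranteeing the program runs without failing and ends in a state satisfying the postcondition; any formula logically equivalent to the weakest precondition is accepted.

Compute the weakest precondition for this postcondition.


Working backward. After the program, the postcondition 3*j + 1 = 3 or j - 2 < -8 must hold; in canonical form it is 3*j = 2 or j < -6.
Before j := 3*acc - 3: 9*acc = 11 or 3*acc < -3
Before j := tot + acc: 9*acc = 11 or 3*acc < -3
Answer: WP = 9*acc = 11 or 3*acc < -3


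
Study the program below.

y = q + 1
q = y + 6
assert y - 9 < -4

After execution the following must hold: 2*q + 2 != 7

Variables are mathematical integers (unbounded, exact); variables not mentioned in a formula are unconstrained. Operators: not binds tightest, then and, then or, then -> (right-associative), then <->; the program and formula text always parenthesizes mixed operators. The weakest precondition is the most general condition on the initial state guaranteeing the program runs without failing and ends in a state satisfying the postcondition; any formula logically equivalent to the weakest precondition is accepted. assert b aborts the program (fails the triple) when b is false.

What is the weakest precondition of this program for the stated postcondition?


Working backward. After the program, the postcondition 2*q + 2 != 7 must hold; in canonical form it is 2*q != 5.
Before assert y - 9 < -4: y < 5 and 2*q != 5
Before q := y + 6: y < 5 and 2*y != -7
Before y := q + 1: q < 4 and 2*q != -9
Answer: WP = q < 4 and 2*q != -9


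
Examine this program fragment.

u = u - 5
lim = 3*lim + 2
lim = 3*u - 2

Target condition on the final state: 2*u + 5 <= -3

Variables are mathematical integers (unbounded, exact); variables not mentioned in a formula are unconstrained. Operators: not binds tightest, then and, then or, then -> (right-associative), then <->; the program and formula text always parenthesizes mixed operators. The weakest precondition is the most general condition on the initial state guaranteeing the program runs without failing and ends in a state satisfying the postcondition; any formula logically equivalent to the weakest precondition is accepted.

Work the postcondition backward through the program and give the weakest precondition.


Working backward. After the program, the postcondition 2*u + 5 <= -3 must hold; in canonical form it is 2*u <= -8.
Before lim := 3*u - 2: 2*u <= -8
Before lim := 3*lim + 2: 2*u <= -8
Before u := u - 5: 2*u <= 2
Answer: WP = 2*u <= 2


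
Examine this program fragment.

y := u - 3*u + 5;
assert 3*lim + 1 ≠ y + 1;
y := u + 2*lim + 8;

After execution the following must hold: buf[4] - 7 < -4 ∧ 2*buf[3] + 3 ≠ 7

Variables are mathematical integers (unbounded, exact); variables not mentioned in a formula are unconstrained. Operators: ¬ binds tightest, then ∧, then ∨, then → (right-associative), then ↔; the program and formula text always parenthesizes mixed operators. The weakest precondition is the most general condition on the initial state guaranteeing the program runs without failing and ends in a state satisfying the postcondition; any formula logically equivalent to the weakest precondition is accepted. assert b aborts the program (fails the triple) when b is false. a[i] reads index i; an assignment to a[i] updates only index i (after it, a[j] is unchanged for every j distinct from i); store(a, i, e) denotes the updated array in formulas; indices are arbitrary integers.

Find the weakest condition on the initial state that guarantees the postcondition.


Working backward. After the program, the postcondition buf[4] - 7 < -4 ∧ 2*buf[3] + 3 ≠ 7 must hold; in canonical form it is buf[4] < 3 ∧ 2*buf[3] ≠ 4.
Before y := u + 2*lim + 8: buf[4] < 3 ∧ 2*buf[3] ≠ 4
Before assert 3*lim + 1 ≠ y + 1: 3*lim ≠ y ∧ buf[4] < 3 ∧ 2*buf[3] ≠ 4
Before y := u - 3*u + 5: 3*lim + 2*u ≠ 5 ∧ buf[4] < 3 ∧ 2*buf[3] ≠ 4
Answer: WP = 3*lim + 2*u ≠ 5 ∧ buf[4] < 3 ∧ 2*buf[3] ≠ 4


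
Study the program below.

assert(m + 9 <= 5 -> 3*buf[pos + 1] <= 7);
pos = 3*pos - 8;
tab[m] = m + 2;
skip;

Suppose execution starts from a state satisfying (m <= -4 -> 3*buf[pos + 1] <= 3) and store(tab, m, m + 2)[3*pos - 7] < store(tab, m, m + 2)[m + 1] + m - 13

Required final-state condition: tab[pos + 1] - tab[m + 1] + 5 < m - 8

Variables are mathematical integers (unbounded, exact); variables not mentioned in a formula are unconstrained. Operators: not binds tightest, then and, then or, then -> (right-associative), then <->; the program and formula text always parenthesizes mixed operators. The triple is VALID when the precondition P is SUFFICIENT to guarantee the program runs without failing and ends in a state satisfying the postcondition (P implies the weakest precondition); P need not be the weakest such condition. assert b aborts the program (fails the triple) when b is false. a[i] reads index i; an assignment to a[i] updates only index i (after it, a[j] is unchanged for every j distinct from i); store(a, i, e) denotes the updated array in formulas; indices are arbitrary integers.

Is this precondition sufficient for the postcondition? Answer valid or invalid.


Working backward. After the program, the postcondition tab[pos + 1] - tab[m + 1] + 5 < m - 8 must hold; in canonical form it is tab[pos + 1] < tab[m + 1] + m - 13.
Before skip: tab[pos + 1] < tab[m + 1] + m - 13
Before tab[m] := m + 2: store(tab, m, m + 2)[pos + 1] < store(tab, m, m + 2)[m + 1] + m - 13
Before pos := 3*pos - 8: store(tab, m, m + 2)[3*pos - 7] < store(tab, m, m + 2)[m + 1] + m - 13
Before assert m + 9 <= 5 -> 3*buf[pos + 1] <= 7: (m <= -4 -> 3*buf[pos + 1] <= 7) and store(tab, m, m + 2)[3*pos - 7] < store(tab, m, m + 2)[m + 1] + m - 13
The weakest precondition is (m <= -4 -> 3*buf[pos + 1] <= 7) and store(tab, m, m + 2)[3*pos - 7] < store(tab, m, m + 2)[m + 1] + m - 13.
Check whether (m <= -4 -> 3*buf[pos + 1] <= 3) and store(tab, m, m + 2)[3*pos - 7] < store(tab, m, m + 2)[m + 1] + m - 13 implies it.
Every state satisfying the precondition satisfies the weakest precondition: the implication holds.
Answer: valid


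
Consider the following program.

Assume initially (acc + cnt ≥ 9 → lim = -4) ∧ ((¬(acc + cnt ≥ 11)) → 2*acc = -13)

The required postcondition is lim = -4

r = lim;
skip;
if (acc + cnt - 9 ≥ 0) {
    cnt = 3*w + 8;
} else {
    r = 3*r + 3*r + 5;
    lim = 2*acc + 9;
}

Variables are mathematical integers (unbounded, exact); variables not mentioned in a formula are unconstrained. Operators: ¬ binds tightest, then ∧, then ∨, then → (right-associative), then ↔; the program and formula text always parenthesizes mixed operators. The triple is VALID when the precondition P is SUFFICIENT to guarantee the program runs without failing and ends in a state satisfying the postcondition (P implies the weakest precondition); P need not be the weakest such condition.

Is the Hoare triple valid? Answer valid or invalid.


Working backward. After the program, lim = -4 must hold.
Then branch requires lim = -4; else branch requires 2*acc = -13.
Before the if: (acc + cnt ≥ 9 → lim = -4) ∧ ((¬(acc + cnt ≥ 9)) → 2*acc = -13)
Before skip: (acc + cnt ≥ 9 → lim = -4) ∧ ((¬(acc + cnt ≥ 9)) → 2*acc = -13)
Before r := lim: (acc + cnt ≥ 9 → lim = -4) ∧ ((¬(acc + cnt ≥ 9)) → 2*acc = -13)
The weakest precondition is (acc + cnt ≥ 9 → lim = -4) ∧ ((¬(acc + cnt ≥ 9)) → 2*acc = -13).
Check whether (acc + cnt ≥ 9 → lim = -4) ∧ ((¬(acc + cnt ≥ 11)) → 2*acc = -13) implies it.
Every state satisfying the precondition satisfies the weakest precondition: the implication holds.
Answer: valid


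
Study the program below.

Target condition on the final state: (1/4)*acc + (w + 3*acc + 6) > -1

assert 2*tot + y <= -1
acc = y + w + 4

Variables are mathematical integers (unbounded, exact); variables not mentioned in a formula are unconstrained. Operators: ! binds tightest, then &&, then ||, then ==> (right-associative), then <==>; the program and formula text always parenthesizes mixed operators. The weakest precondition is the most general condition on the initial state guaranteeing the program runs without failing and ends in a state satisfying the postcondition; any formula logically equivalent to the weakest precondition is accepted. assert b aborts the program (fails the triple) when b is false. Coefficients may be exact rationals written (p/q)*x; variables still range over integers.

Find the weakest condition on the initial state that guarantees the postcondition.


Working backward. After the program, the postcondition (1/4)*acc + (w + 3*acc + 6) > -1 must hold; in canonical form it is (13/4)*acc + w > -7.
Before acc := y + w + 4: (17/4)*w + (13/4)*y > -20
Before assert 2*tot + y <= -1: 2*tot + y <= -1 && (17/4)*w + (13/4)*y > -20
Answer: WP = 2*tot + y <= -1 && (17/4)*w + (13/4)*y > -20


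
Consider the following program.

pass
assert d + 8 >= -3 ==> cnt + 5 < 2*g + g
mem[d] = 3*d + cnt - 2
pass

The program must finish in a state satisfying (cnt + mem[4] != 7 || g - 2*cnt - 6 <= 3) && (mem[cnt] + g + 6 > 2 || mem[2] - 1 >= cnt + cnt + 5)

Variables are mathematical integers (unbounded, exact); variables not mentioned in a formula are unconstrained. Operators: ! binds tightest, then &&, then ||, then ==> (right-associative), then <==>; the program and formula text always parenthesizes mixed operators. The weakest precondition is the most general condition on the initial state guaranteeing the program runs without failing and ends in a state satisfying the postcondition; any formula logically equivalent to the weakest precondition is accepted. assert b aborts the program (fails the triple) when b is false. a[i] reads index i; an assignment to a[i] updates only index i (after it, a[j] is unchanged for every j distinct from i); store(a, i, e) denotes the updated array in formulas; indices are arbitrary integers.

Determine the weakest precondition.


Working backward. After the program, the postcondition (cnt + mem[4] != 7 || g - 2*cnt - 6 <= 3) && (mem[cnt] + g + 6 > 2 || mem[2] - 1 >= cnt + cnt + 5) must hold; in canonical form it is (mem[4] + cnt != 7 || g <= 2*cnt + 9) && (mem[cnt] + g > -4 || mem[2] >= 2*cnt + 6).
Before skip: (mem[4] + cnt != 7 || g <= 2*cnt + 9) && (mem[cnt] + g > -4 || mem[2] >= 2*cnt + 6)
Before mem[d] := 3*d + cnt - 2: (store(mem, d, cnt + 3*d - 2)[4] + cnt != 7 || g <= 2*cnt + 9) && (store(mem, d, cnt + 3*d - 2)[cnt] + g > -4 || store(mem, d, cnt + 3*d - 2)[2] >= 2*cnt + 6)
Before assert d + 8 >= -3 ==> cnt + 5 < 2*g + g: (d >= -11 ==> cnt < 3*g - 5) && (store(mem, d, cnt + 3*d - 2)[4] + cnt != 7 || g <= 2*cnt + 9) && (store(mem, d, cnt + 3*d - 2)[cnt] + g > -4 || store(mem, d, cnt + 3*d - 2)[2] >= 2*cnt + 6)
Before skip: (d >= -11 ==> cnt < 3*g - 5) && (store(mem, d, cnt + 3*d - 2)[4] + cnt != 7 || g <= 2*cnt + 9) && (store(mem, d, cnt + 3*d - 2)[cnt] + g > -4 || store(mem, d, cnt + 3*d - 2)[2] >= 2*cnt + 6)
Answer: WP = (d >= -11 ==> cnt < 3*g - 5) && (store(mem, d, cnt + 3*d - 2)[4] + cnt != 7 || g <= 2*cnt + 9) && (store(mem, d, cnt + 3*d - 2)[cnt] + g > -4 || store(mem, d, cnt + 3*d - 2)[2] >= 2*cnt + 6)


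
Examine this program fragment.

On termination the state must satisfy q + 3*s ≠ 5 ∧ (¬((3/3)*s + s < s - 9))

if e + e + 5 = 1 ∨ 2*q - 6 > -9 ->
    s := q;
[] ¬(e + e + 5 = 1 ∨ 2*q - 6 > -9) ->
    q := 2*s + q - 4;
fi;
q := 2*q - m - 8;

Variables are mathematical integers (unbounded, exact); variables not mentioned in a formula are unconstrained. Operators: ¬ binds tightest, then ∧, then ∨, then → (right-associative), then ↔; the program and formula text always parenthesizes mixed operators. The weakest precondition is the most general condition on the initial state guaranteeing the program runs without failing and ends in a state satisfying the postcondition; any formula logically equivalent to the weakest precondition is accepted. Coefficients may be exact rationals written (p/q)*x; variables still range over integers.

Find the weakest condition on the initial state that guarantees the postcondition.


Working backward. After the program, the postcondition q + 3*s ≠ 5 ∧ (¬((3/3)*s + s < s - 9)) must hold; in canonical form it is q + 3*s ≠ 5 ∧ (¬(s < -9)).
Before q := 2*q - m - 8: 2*q + 3*s ≠ m + 13 ∧ (¬(s < -9))
Then branch requires 5*q ≠ m + 13 ∧ (¬(q < -9)); else branch requires 2*q + 7*s ≠ m + 21 ∧ (¬(s < -9)).
Before the if: ((2*e = -4 ∨ 2*q > -3) → (5*q ≠ m + 13 ∧ (¬(q < -9)))) ∧ ((¬(2*e = -4 ∨ 2*q > -3)) → (2*q + 7*s ≠ m + 21 ∧ (¬(s < -9))))
Answer: WP = ((2*e = -4 ∨ 2*q > -3) → (5*q ≠ m + 13 ∧ (¬(q < -9)))) ∧ ((¬(2*e = -4 ∨ 2*q > -3)) → (2*q + 7*s ≠ m + 21 ∧ (¬(s < -9))))


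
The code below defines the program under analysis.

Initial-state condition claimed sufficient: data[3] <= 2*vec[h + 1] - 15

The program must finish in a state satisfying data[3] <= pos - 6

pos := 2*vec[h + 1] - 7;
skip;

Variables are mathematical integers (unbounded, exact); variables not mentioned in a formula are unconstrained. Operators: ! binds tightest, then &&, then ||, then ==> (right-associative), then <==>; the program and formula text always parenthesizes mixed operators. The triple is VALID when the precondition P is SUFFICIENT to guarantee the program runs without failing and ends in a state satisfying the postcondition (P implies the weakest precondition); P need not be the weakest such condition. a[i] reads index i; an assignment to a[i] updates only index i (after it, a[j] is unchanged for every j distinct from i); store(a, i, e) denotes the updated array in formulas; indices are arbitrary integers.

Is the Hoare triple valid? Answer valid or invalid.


Working backward. After the program, data[3] <= pos - 6 must hold.
Before skip: data[3] <= pos - 6
Before pos := 2*vec[h + 1] - 7: data[3] <= 2*vec[h + 1] - 13
The weakest precondition is data[3] <= 2*vec[h + 1] - 13.
Check whether data[3] <= 2*vec[h + 1] - 15 implies it.
Every state satisfying the precondition satisfies the weakest precondition: the implication holds.
Answer: valid


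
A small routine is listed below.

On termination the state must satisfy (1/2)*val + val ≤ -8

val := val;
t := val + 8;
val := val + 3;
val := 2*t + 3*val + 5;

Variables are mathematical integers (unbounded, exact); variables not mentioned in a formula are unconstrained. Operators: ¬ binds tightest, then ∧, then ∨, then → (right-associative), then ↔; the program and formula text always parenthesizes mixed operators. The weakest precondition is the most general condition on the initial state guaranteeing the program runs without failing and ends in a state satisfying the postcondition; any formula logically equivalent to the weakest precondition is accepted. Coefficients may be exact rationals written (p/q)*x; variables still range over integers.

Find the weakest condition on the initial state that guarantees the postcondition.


Working backward. After the program, the postcondition (1/2)*val + val ≤ -8 must hold; in canonical form it is (3/2)*val ≤ -8.
Before val := 2*t + 3*val + 5: 3*t + (9/2)*val ≤ -31/2
Before val := val + 3: 3*t + (9/2)*val ≤ -29
Before t := val + 8: (15/2)*val ≤ -53
Before val := val: (15/2)*val ≤ -53
Answer: WP = (15/2)*val ≤ -53


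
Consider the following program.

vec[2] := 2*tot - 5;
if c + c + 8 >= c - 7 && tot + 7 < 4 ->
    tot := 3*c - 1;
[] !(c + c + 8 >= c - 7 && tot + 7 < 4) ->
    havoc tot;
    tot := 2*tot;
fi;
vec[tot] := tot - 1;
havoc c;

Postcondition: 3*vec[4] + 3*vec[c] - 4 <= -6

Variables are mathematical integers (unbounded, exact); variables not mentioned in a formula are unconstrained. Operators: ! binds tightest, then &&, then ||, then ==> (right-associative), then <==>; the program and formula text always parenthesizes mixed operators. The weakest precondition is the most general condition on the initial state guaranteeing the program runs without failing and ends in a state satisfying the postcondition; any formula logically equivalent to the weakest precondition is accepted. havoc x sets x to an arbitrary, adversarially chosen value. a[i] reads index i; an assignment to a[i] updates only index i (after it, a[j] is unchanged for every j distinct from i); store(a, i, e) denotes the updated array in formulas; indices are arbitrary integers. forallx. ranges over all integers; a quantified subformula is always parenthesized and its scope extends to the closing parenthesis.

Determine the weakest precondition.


Working backward. After the program, the postcondition 3*vec[4] + 3*vec[c] - 4 <= -6 must hold; in canonical form it is 3*vec[4] + 3*vec[c] <= -2.
Before havoc c: forall c_1. 3*vec[4] + 3*vec[c_1] <= -2
Before vec[tot] := tot - 1: forall c_1. 3*store(vec, tot, tot - 1)[4] + 3*store(vec, tot, tot - 1)[c_1] <= -2
Then branch requires forall c_1. 3*store(vec, 3*c - 1, 3*c - 2)[4] + 3*store(vec, 3*c - 1, 3*c - 2)[c_1] <= -2; else branch requires forall tot_1. (forall c_1. 3*store(vec, 2*tot_1, 2*tot_1 - 1)[4] + 3*store(vec, 2*tot_1, 2*tot_1 - 1)[c_1] <= -2).
Before the if: ((c >= -15 && tot < -3) ==> (forall c_1. 3*store(vec, 3*c - 1, 3*c - 2)[4] + 3*store(vec, 3*c - 1, 3*c - 2)[c_1] <= -2)) && ((!(c >= -15 && tot < -3)) ==> (forall tot_1. (forall c_1. 3*store(vec, 2*tot_1, 2*tot_1 - 1)[4] + 3*store(vec, 2*tot_1, 2*tot_1 - 1)[c_1] <= -2)))
Before vec[2] := 2*tot - 5: ((c >= -15 && tot < -3) ==> (forall c_1. 3*store(store(vec, 2, 2*tot - 5), 3*c - 1, 3*c - 2)[4] + 3*store(store(vec, 2, 2*tot - 5), 3*c - 1, 3*c - 2)[c_1] <= -2)) && ((!(c >= -15 && tot < -3)) ==> (forall tot_1. (forall c_1. 3*store(store(vec, 2, 2*tot - 5), 2*tot_1, 2*tot_1 - 1)[4] + 3*store(store(vec, 2, 2*tot - 5), 2*tot_1, 2*tot_1 - 1)[c_1] <= -2)))
Answer: WP = ((c >= -15 && tot < -3) ==> (forall c_1. 3*store(store(vec, 2, 2*tot - 5), 3*c - 1, 3*c - 2)[4] + 3*store(store(vec, 2, 2*tot - 5), 3*c - 1, 3*c - 2)[c_1] <= -2)) && ((!(c >= -15 && tot < -3)) ==> (forall tot_1. (forall c_1. 3*store(store(vec, 2, 2*tot - 5), 2*tot_1, 2*tot_1 - 1)[4] + 3*store(store(vec, 2, 2*tot - 5), 2*tot_1, 2*tot_1 - 1)[c_1] <= -2)))


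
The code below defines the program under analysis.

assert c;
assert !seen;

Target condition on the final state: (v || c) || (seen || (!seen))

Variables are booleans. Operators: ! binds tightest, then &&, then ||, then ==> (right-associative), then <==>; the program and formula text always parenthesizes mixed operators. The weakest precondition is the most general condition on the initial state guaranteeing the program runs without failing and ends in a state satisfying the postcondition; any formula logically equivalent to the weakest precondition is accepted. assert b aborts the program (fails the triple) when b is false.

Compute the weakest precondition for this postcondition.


Working backward. After the program, the postcondition (v || c) || (seen || (!seen)) must hold; in canonical form it is true.
Before assert !seen: !seen
Before assert c: c && (!seen)
Answer: WP = c && (!seen)


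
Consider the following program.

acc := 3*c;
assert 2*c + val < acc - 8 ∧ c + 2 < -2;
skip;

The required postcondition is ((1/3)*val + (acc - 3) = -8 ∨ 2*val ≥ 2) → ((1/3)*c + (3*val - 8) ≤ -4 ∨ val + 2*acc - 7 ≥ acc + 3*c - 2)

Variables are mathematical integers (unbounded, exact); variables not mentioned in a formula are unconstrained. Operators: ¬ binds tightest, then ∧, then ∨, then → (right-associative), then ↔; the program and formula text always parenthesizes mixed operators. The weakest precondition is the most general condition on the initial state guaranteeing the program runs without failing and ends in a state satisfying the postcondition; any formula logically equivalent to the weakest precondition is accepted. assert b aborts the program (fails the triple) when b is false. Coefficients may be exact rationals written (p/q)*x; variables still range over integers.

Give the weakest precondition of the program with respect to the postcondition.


Working backward. After the program, the postcondition ((1/3)*val + (acc - 3) = -8 ∨ 2*val ≥ 2) → ((1/3)*c + (3*val - 8) ≤ -4 ∨ val + 2*acc - 7 ≥ acc + 3*c - 2) must hold; in canonical form it is (acc + (1/3)*val = -5 ∨ 2*val ≥ 2) → ((1/3)*c + 3*val ≤ 4 ∨ acc + val ≥ 3*c + 5).
Before skip: (acc + (1/3)*val = -5 ∨ 2*val ≥ 2) → ((1/3)*c + 3*val ≤ 4 ∨ acc + val ≥ 3*c + 5)
Before assert 2*c + val < acc - 8 ∧ c + 2 < -2: 2*c + val < acc - 8 ∧ c < -4 ∧ ((acc + (1/3)*val = -5 ∨ 2*val ≥ 2) → ((1/3)*c + 3*val ≤ 4 ∨ acc + val ≥ 3*c + 5))
Before acc := 3*c: val < c - 8 ∧ c < -4 ∧ ((3*c + (1/3)*val = -5 ∨ 2*val ≥ 2) → ((1/3)*c + 3*val ≤ 4 ∨ val ≥ 5))
Answer: WP = val < c - 8 ∧ c < -4 ∧ ((3*c + (1/3)*val = -5 ∨ 2*val ≥ 2) → ((1/3)*c + 3*val ≤ 4 ∨ val ≥ 5))
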